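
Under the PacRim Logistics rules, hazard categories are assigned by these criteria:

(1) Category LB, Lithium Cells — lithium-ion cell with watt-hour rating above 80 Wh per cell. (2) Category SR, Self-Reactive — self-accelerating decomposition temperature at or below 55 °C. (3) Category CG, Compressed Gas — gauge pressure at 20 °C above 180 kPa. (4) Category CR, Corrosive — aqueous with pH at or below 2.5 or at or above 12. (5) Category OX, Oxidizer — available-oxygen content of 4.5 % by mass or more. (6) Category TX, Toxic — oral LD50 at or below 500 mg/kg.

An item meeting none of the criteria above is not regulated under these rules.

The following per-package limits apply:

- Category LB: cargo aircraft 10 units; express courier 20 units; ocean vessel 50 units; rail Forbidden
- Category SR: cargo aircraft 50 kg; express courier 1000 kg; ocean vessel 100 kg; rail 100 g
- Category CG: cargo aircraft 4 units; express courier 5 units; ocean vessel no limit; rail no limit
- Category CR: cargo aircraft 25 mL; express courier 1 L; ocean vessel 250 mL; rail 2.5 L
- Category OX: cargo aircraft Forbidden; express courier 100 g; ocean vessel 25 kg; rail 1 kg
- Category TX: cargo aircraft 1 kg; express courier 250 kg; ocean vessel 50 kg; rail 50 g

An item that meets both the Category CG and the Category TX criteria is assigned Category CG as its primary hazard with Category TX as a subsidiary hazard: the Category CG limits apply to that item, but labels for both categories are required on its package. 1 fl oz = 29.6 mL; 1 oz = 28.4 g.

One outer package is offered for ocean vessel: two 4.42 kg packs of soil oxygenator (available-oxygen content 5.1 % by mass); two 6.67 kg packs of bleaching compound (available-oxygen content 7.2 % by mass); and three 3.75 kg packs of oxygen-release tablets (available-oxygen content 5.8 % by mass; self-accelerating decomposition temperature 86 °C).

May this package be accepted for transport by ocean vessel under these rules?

No

With available-oxygen content 5.1 % by mass (≥ 4.5 % by mass), the soil oxygenator falls in Category OX.
With available-oxygen content 7.2 % by mass (≥ 4.5 % by mass), the bleaching compound falls in Category OX.
With available-oxygen content 5.8 % by mass (≥ 4.5 % by mass), the oxygen-release tablets fall in Category OX.
Category OX net quantity: (two 4.42 kg packs = 8.84 kg) + (two 6.67 kg packs = 13.34 kg) + (three 3.75 kg packs = 11.25 kg) = 33.43 kg.
That exceeds the Category OX ocean vessel limit of 25 kg.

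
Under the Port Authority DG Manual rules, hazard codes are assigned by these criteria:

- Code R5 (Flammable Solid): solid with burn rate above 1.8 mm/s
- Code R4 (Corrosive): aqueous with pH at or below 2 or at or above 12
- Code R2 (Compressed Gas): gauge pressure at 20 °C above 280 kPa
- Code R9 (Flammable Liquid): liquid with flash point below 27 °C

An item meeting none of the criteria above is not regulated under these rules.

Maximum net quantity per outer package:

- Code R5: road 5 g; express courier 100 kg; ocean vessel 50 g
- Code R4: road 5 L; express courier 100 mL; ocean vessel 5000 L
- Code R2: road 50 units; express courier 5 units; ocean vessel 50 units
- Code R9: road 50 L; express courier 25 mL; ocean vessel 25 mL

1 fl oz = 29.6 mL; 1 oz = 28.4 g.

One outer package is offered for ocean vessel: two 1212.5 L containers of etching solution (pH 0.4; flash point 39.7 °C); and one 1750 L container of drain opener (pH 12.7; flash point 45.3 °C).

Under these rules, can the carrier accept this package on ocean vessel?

pH 0.4 meets the Code R4 criterion (Corrosive), so the etching solution is Code R4.
pH 12.7 meets the Code R4 criterion (Corrosive), so the drain opener is Code R4.
Code R4 net quantity: (two 1212.5 L containers = 2425 L) + 1750 L = 4175 L.
That is within the Code R4 ocean vessel limit of 5000 L.

Yes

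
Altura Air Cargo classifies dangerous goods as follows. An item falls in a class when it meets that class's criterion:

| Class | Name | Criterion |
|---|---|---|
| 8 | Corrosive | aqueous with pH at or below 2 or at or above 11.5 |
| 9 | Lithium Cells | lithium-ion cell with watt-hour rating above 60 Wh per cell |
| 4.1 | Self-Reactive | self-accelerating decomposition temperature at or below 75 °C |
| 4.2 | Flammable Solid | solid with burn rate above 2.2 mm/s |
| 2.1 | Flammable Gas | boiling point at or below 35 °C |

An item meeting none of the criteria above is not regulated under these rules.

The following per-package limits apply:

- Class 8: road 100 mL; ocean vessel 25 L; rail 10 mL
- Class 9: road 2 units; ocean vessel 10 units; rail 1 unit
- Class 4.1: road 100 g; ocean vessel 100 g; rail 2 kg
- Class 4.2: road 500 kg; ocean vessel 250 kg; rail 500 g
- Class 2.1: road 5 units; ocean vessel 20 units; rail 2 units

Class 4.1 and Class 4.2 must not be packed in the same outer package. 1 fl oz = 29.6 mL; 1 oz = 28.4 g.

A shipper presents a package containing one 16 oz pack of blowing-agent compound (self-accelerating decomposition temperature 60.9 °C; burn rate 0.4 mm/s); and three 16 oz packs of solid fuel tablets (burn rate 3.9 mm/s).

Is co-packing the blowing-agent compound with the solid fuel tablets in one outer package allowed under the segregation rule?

No

Blowing-agent compound: self-accelerating decomposition temperature 60.9 °C ≤ 75 °C → Class 4.1 (Self-Reactive).
With burn rate 3.9 mm/s (> 2.2 mm/s), the solid fuel tablets fall in Class 4.2.
Class 4.1 and Class 4.2 may not share an outer package.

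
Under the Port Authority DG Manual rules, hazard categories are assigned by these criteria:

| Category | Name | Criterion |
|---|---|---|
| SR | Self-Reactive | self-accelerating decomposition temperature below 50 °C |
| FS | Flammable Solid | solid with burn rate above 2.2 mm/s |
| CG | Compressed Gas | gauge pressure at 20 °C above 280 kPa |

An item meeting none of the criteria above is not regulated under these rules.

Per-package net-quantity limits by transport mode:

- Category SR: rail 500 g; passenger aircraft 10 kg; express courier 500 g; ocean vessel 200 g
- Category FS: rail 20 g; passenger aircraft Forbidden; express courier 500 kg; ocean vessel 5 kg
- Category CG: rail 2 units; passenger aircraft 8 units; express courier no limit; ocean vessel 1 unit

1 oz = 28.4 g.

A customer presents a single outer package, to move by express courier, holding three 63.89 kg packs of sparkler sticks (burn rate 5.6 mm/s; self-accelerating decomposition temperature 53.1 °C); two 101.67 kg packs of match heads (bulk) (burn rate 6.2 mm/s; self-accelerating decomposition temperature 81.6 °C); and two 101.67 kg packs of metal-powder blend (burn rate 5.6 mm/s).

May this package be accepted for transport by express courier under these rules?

No

With burn rate 5.6 mm/s (> 2.2 mm/s), the sparkler sticks fall in Category FS.
Match heads (bulk): burn rate 6.2 mm/s > 2.2 mm/s → Category FS (Flammable Solid).
Burn rate 5.6 mm/s meets the Category FS criterion (Flammable Solid), so the metal-powder blend is Category FS.
Total Category FS: (three 63.89 kg packs = 191.67 kg) + (two 101.67 kg packs = 203.34 kg) + (two 101.67 kg packs = 203.34 kg) = 598.35 kg.
598.35 kg > 500 kg (express courier limit, Category FS) — over the limit.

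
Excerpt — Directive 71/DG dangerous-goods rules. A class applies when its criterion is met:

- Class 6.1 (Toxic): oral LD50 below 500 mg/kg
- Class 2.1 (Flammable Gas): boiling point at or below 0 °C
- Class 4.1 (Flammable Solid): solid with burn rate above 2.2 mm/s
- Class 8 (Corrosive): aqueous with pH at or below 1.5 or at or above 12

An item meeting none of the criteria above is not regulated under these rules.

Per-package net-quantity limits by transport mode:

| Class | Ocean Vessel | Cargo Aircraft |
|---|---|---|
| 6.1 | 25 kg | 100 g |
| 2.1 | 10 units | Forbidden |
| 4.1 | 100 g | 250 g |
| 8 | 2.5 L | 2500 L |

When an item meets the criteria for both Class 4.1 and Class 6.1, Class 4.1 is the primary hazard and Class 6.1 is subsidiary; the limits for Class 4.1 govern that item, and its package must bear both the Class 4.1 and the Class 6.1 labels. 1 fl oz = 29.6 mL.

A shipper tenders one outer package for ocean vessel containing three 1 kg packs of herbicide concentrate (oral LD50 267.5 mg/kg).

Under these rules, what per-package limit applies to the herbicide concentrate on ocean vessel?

25 kg

With oral LD50 267.5 mg/kg (< 500 mg/kg), the herbicide concentrate falls in Class 6.1.
The ocean vessel limit for Class 6.1 is 25 kg.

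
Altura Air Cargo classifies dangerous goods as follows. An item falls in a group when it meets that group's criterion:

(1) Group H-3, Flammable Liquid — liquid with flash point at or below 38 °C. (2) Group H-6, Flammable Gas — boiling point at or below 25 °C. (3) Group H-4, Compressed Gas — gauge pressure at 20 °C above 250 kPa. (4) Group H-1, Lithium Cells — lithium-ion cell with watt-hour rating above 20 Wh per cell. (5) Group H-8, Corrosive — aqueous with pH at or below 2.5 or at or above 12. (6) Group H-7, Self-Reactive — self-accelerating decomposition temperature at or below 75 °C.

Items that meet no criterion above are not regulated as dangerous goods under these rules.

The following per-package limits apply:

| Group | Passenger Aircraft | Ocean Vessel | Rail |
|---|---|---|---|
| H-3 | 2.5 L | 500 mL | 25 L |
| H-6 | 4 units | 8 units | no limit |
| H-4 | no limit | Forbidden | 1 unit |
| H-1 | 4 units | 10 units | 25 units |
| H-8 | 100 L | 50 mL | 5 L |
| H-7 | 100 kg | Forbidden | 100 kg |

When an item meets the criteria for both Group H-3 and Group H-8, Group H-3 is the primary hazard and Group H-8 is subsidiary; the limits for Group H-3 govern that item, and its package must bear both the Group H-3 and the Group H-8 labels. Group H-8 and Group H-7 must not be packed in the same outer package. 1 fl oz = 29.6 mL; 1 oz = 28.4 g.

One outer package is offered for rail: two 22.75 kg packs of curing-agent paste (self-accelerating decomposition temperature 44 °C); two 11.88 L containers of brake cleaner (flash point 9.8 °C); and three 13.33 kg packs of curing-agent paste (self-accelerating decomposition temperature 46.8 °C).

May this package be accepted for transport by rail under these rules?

Yes

Self-accelerating decomposition temperature 44 °C meets the Group H-7 criterion (Self-Reactive), so the curing-agent paste is Group H-7.
With flash point 9.8 °C (≤ 38 °C), the brake cleaner falls in Group H-3.
Curing-agent paste: self-accelerating decomposition temperature 46.8 °C ≤ 75 °C → Group H-7 (Self-Reactive).
Total Group H-7: (two 22.75 kg packs = 45.5 kg) + (three 13.33 kg packs = 39.99 kg) = 85.49 kg.
That is within the Group H-7 rail limit of 100 kg.
Group H-3 quantity: two 11.88 L containers = 23.76 L.
23.76 L is within the rail limit of 25 L for Group H-3.
The segregation rule (Group H-8 with Group H-7) does not apply to Group H-7 with Group H-3.
Every hazard group is within its rail limit and no segregation rule is violated.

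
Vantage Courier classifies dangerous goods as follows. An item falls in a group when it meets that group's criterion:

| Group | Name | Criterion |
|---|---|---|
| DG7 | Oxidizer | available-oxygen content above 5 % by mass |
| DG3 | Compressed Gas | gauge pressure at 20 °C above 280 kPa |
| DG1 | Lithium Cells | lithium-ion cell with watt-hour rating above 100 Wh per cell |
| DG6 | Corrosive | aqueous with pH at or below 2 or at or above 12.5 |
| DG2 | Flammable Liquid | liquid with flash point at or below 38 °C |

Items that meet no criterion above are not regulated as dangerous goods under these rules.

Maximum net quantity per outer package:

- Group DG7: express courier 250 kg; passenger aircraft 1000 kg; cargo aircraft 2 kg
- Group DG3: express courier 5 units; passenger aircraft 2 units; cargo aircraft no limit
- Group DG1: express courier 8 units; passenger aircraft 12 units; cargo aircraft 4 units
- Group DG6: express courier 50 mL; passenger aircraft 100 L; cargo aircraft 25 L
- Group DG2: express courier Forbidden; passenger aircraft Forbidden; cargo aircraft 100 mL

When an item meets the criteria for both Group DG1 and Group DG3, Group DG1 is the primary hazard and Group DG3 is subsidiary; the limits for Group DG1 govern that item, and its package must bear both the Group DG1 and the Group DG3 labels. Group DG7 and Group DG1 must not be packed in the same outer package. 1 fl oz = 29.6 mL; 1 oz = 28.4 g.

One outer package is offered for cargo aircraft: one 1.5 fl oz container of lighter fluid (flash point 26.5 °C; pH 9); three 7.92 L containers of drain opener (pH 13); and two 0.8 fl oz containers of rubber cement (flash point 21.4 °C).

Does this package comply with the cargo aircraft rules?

Yes

Lighter fluid: flash point 26.5 °C ≤ 38 °C → Group DG2 (Flammable Liquid).
pH 13 meets the Group DG6 criterion (Corrosive), so the drain opener is Group DG6.
The rubber cement has flash point 21.4 °C, which is ≤ 38 °C, so it is Group DG2 (Flammable Liquid).
Group DG6 quantity: three 7.92 L containers = 23.76 L.
That is within the Group DG6 cargo aircraft limit of 25 L.
Total Group DG2: (one 1.5 fl oz container = 44.4 mL) + (two 0.8 fl oz containers = 47.36 mL) = 91.76 mL.
91.76 mL is within the cargo aircraft limit of 100 mL for Group DG2.
The segregation rule (Group DG7 with Group DG1) does not apply to Group DG6 with Group DG2.
Every hazard group is within its cargo aircraft limit and no segregation rule is violated.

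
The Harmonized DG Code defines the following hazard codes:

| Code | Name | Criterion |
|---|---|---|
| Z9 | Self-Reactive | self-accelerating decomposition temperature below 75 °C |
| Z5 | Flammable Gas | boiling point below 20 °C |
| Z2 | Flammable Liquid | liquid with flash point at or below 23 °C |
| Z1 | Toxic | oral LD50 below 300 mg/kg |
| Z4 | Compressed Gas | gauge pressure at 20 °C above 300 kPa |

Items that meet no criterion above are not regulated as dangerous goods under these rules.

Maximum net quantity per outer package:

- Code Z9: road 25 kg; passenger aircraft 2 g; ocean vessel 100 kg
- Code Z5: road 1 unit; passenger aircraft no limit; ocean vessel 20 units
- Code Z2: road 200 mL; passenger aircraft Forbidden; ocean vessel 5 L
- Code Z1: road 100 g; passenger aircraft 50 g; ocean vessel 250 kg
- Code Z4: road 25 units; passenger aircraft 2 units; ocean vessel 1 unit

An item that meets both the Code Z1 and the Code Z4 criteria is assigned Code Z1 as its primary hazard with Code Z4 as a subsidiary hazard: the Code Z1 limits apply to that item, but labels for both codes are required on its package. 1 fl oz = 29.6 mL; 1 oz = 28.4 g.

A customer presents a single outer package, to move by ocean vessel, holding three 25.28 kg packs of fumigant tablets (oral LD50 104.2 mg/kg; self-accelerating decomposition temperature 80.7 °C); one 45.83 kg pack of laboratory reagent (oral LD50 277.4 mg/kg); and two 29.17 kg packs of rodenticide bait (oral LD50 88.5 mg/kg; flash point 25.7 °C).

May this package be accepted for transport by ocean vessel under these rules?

Yes

Oral LD50 104.2 mg/kg meets the Code Z1 criterion (Toxic), so the fumigant tablets are Code Z1.
Oral LD50 277.4 mg/kg meets the Code Z1 criterion (Toxic), so the laboratory reagent is Code Z1.
With oral LD50 88.5 mg/kg (< 300 mg/kg), the rodenticide bait falls in Code Z1.
Total Code Z1: (three 25.28 kg packs = 75.84 kg) + 45.83 kg + (two 29.17 kg packs = 58.34 kg) = 180.01 kg.
180.01 kg is within the ocean vessel limit of 250 kg for Code Z1.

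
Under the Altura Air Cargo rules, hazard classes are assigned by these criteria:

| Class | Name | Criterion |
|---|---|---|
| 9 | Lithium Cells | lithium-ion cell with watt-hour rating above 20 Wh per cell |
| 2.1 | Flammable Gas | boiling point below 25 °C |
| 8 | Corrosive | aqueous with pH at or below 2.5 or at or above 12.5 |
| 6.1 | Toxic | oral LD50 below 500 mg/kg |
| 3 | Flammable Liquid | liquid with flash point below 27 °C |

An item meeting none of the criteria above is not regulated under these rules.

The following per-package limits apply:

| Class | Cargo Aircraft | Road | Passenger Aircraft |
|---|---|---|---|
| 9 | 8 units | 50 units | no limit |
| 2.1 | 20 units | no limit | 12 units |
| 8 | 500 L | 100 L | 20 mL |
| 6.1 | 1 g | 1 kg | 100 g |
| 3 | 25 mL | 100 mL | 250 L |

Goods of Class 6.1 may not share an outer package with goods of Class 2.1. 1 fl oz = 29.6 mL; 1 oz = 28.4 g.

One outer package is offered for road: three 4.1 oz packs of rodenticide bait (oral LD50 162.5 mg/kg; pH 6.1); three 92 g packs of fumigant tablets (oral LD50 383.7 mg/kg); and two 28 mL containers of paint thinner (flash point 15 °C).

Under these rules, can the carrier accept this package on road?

Yes

The rodenticide bait has oral LD50 162.5 mg/kg, which is < 500 mg/kg, so it is Class 6.1 (Toxic).
With oral LD50 383.7 mg/kg (< 500 mg/kg), the fumigant tablets fall in Class 6.1.
Paint thinner: flash point 15 °C < 27 °C → Class 3 (Flammable Liquid).
Class 6.1 net quantity: (three 4.1 oz packs = 349.32 g) + (three 92 g packs = 276 g) = 625.32 g.
625.32 g is within the road limit of 1 kg for Class 6.1.
Class 3 quantity: two 28 mL containers = 56 mL.
That is within the Class 3 road limit of 100 mL.
The segregation rule (Class 6.1 with Class 2.1) does not apply to Class 6.1 with Class 3.
Every hazard class is within its road limit and no segregation rule is violated.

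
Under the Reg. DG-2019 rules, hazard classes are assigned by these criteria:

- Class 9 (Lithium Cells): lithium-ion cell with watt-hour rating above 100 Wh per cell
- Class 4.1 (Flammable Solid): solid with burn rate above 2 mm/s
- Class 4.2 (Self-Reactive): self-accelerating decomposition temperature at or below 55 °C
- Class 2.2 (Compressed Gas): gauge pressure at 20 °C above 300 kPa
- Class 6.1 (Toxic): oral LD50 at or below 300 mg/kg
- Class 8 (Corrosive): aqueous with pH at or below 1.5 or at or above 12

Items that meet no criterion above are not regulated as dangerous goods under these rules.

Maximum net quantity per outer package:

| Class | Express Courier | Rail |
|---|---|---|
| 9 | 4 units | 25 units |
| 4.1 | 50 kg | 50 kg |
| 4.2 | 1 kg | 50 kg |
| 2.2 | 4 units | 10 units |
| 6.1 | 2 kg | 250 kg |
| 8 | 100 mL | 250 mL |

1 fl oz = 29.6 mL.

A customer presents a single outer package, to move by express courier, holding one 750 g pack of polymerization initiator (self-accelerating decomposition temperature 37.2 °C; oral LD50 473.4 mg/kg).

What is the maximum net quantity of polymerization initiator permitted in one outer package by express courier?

Polymerization initiator: self-accelerating decomposition temperature 37.2 °C ≤ 55 °C → Class 4.2 (Self-Reactive).
The express courier limit for Class 4.2 is 1 kg.

1 kg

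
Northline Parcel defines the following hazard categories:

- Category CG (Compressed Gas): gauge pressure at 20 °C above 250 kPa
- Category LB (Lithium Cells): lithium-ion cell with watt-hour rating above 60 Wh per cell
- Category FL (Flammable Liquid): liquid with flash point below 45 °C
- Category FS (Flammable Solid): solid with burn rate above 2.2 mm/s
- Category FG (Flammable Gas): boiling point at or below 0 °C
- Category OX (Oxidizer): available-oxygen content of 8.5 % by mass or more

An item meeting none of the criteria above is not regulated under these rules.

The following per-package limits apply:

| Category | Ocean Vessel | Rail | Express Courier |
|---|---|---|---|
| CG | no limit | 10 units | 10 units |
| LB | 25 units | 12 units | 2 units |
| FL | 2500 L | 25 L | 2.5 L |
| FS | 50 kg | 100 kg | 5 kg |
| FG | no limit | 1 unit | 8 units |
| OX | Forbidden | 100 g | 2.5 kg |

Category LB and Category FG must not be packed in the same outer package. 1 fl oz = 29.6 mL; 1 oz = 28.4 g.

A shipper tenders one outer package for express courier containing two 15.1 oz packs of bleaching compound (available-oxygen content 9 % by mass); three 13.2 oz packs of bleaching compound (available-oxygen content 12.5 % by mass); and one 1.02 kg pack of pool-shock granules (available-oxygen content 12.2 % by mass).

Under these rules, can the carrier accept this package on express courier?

No

Available-oxygen content 9 % by mass meets the Category OX criterion (Oxidizer), so the bleaching compound is Category OX.
Bleaching compound: available-oxygen content 12.5 % by mass ≥ 8.5 % by mass → Category OX (Oxidizer).
Available-oxygen content 12.2 % by mass meets the Category OX criterion (Oxidizer), so the pool-shock granules are Category OX.
Category OX net quantity: (two 15.1 oz packs = 857.68 g) + (three 13.2 oz packs = 1124.64 g) + 1.02 kg = 3002.32 g.
That exceeds the Category OX express courier limit of 2.5 kg.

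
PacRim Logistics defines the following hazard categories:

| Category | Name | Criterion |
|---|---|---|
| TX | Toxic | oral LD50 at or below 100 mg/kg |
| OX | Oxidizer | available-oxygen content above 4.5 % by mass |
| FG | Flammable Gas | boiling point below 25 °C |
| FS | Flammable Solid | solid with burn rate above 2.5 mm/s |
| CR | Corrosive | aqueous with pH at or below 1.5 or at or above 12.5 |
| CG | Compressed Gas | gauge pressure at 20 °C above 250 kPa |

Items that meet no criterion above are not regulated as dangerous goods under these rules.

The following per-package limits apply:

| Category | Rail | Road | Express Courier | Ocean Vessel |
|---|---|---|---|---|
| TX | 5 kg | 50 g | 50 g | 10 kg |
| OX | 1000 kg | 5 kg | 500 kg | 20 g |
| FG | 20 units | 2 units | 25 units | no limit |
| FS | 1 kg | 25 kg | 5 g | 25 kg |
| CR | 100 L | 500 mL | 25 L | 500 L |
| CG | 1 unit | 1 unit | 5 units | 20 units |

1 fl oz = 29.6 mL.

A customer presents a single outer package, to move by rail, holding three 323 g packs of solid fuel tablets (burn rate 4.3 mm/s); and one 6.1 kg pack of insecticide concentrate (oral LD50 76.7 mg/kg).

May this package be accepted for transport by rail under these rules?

No

With burn rate 4.3 mm/s (> 2.5 mm/s), the solid fuel tablets fall in Category FS.
Insecticide concentrate: oral LD50 76.7 mg/kg ≤ 100 mg/kg → Category TX (Toxic).
Category TX quantity: 6.1 kg.
6.1 kg exceeds the rail limit of 5 kg for Category TX.
Category FS quantity: three 323 g packs = 969 g.
969 g ≤ 1 kg (rail limit, Category FS) — within limit.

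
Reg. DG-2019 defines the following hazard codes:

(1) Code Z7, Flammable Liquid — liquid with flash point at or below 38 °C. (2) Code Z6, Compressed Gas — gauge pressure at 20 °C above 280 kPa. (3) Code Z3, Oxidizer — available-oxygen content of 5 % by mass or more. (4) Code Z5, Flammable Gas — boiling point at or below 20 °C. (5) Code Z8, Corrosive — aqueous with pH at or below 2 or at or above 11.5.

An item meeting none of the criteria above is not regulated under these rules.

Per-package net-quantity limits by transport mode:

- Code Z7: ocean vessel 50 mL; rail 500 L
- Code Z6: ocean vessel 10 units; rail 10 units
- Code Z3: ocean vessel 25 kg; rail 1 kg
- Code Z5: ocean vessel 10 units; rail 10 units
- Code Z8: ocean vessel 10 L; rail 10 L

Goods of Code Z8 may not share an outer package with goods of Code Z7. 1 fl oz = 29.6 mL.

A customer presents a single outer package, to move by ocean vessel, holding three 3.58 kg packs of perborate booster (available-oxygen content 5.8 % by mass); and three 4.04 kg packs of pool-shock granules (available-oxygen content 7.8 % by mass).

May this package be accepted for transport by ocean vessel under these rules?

Yes

Perborate booster: available-oxygen content 5.8 % by mass ≥ 5 % by mass → Code Z3 (Oxidizer).
The pool-shock granules have available-oxygen content 7.8 % by mass, which is ≥ 5 % by mass, so they are Code Z3 (Oxidizer).
Code Z3 net quantity: (three 3.58 kg packs = 10.74 kg) + (three 4.04 kg packs = 12.12 kg) = 22.86 kg.
22.86 kg is within the ocean vessel limit of 25 kg for Code Z3.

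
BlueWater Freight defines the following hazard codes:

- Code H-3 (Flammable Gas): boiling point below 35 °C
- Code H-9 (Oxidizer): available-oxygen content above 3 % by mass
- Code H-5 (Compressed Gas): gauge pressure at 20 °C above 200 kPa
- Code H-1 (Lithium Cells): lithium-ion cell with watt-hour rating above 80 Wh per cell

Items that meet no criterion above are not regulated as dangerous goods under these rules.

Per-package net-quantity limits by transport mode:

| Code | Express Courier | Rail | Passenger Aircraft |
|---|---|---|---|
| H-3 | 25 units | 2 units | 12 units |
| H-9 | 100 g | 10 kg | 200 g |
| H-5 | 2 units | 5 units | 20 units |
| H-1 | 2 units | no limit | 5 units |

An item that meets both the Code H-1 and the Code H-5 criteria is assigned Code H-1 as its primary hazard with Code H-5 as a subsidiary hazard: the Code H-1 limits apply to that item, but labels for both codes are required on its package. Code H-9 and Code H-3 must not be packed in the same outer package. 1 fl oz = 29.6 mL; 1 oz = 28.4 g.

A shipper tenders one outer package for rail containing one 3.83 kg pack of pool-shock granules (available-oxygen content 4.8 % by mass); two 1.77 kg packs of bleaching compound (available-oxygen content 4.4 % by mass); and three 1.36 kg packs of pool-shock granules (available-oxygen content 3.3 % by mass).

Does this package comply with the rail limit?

No

With available-oxygen content 4.8 % by mass (> 3 % by mass), the pool-shock granules fall in Code H-9.
Available-oxygen content 4.4 % by mass meets the Code H-9 criterion (Oxidizer), so the bleaching compound is Code H-9.
The pool-shock granules have available-oxygen content 3.3 % by mass, which is > 3 % by mass, so they are Code H-9 (Oxidizer).
Total Code H-9: 3.83 kg + (two 1.77 kg packs = 3.54 kg) + (three 1.36 kg packs = 4.08 kg) = 11.45 kg.
11.45 kg > 10 kg (rail limit, Code H-9) — over the limit.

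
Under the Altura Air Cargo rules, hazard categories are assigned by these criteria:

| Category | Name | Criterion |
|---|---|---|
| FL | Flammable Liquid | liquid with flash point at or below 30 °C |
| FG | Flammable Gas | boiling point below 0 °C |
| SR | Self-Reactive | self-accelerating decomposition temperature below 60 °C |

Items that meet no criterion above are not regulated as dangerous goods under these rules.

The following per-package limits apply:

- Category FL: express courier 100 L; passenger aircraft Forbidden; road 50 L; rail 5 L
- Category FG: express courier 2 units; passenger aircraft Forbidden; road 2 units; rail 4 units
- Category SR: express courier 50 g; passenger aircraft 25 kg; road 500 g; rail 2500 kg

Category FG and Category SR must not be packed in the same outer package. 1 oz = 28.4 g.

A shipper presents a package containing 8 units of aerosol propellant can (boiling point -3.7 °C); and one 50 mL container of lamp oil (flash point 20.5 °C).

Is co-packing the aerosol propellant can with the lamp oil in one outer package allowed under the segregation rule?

With boiling point -3.7 °C (< 0 °C), the aerosol propellant can falls in Category FG.
With flash point 20.5 °C (≤ 30 °C), the lamp oil falls in Category FL.
No segregation rule bars Category FG with Category FL.

Yes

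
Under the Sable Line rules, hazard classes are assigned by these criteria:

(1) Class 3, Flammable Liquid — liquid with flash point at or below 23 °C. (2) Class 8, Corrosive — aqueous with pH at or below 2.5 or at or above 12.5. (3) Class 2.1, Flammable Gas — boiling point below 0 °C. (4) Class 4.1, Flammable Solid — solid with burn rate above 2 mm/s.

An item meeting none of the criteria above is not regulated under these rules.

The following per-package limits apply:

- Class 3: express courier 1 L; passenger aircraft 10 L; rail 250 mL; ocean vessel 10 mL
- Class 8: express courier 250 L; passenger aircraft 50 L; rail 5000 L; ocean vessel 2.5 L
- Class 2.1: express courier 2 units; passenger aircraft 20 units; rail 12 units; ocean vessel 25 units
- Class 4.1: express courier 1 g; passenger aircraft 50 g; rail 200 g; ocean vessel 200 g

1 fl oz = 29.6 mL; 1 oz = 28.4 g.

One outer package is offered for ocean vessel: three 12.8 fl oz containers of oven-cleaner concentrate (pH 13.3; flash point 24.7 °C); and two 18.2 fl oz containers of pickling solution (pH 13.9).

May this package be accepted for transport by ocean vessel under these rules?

Yes

The oven-cleaner concentrate has pH 13.3, which is ≥ 12.5, so it is Class 8 (Corrosive).
The pickling solution has pH 13.9, which is ≥ 12.5, so it is Class 8 (Corrosive).
Total Class 8: (three 12.8 fl oz containers = 1136.64 mL) + (two 18.2 fl oz containers = 1077.44 mL) = 2214.08 mL.
2214.08 mL is within the ocean vessel limit of 2.5 L for Class 8.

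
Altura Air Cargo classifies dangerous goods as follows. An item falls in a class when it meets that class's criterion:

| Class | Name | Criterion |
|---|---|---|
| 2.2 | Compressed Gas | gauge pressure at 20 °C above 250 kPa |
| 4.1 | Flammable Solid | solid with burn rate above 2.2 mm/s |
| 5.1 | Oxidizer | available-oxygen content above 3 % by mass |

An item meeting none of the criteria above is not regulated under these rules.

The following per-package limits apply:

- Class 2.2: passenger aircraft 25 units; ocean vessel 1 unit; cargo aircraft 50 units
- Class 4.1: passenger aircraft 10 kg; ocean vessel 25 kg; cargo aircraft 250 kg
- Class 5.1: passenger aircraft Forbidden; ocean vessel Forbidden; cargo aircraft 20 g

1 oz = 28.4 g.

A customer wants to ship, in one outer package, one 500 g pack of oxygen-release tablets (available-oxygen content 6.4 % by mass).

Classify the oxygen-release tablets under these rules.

The oxygen-release tablets have available-oxygen content 6.4 % by mass, which is > 3 % by mass, so they are Class 5.1 (Oxidizer).

Class 5.1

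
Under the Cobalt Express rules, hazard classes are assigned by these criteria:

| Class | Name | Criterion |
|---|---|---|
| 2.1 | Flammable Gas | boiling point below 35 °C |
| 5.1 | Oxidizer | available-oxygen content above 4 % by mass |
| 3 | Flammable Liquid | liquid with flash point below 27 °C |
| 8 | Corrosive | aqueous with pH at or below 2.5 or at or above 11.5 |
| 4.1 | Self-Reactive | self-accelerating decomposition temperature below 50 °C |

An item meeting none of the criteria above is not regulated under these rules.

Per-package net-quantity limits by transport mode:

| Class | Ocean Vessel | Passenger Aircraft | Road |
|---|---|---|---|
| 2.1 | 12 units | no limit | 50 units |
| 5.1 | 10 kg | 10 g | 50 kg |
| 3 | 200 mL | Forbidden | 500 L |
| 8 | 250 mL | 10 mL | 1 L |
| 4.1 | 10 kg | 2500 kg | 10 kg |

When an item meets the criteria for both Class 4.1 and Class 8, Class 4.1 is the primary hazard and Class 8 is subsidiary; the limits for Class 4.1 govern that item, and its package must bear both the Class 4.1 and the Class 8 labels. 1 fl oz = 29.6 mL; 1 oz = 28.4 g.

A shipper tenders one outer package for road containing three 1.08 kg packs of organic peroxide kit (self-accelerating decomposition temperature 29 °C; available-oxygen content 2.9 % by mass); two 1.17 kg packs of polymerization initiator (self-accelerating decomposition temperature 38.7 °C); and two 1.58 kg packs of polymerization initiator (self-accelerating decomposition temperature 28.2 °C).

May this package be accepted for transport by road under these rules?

Organic peroxide kit: self-accelerating decomposition temperature 29 °C < 50 °C → Class 4.1 (Self-Reactive).
Polymerization initiator: self-accelerating decomposition temperature 38.7 °C < 50 °C → Class 4.1 (Self-Reactive).
The polymerization initiator has self-accelerating decomposition temperature 28.2 °C, which is < 50 °C, so it is Class 4.1 (Self-Reactive).
Total Class 4.1: (three 1.08 kg packs = 3.24 kg) + (two 1.17 kg packs = 2.34 kg) + (two 1.58 kg packs = 3.16 kg) = 8.74 kg.
8.74 kg is within the road limit of 10 kg for Class 4.1.

Yes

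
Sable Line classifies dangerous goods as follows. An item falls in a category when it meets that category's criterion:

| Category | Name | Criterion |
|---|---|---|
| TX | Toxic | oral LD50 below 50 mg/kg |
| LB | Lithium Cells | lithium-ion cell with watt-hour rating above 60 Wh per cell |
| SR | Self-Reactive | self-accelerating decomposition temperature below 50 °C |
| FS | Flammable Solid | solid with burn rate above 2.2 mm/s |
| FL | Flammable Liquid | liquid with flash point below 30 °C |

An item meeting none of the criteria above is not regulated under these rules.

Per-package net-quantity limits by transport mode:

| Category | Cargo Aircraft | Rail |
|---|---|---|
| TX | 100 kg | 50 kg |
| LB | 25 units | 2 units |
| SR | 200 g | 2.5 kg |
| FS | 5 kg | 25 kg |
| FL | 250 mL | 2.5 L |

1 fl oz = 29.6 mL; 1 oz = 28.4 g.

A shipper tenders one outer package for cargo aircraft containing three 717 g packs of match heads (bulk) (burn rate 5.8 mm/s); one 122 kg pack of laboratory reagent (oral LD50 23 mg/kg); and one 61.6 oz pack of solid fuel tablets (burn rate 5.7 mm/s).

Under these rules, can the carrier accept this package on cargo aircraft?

No

The match heads (bulk) have burn rate 5.8 mm/s, which is > 2.2 mm/s, so they are Category FS (Flammable Solid).
The laboratory reagent has oral LD50 23 mg/kg, which is < 50 mg/kg, so it is Category TX (Toxic).
The solid fuel tablets have burn rate 5.7 mm/s, which is > 2.2 mm/s, so they are Category FS (Flammable Solid).
Category FS net quantity: (three 717 g packs = 2.151 kg) + (one 61.6 oz pack = 1749.44 g) = 3900.44 g.
3900.44 g is within the cargo aircraft limit of 5 kg for Category FS.
Category TX quantity: 122 kg.
122 kg exceeds the cargo aircraft limit of 100 kg for Category TX.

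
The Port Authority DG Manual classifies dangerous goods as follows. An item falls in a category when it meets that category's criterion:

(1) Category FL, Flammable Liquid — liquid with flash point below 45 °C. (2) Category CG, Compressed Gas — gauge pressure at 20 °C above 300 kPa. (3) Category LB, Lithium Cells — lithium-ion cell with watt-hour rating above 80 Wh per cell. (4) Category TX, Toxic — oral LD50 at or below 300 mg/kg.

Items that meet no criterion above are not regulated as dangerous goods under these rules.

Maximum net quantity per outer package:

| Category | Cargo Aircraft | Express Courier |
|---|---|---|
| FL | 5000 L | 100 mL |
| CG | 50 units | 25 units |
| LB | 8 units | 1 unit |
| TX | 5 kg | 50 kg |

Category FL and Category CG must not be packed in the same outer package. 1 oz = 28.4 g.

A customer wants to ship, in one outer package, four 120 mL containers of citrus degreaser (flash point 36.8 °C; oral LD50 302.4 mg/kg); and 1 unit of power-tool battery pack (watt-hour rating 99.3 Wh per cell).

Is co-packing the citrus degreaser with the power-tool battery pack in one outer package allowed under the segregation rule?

With flash point 36.8 °C (< 45 °C), the citrus degreaser falls in Category FL.
Watt-hour rating 99.3 Wh per cell meets the Category LB criterion (Lithium Cells), so the power-tool battery pack is Category LB.
No segregation rule bars Category FL with Category LB.

Yes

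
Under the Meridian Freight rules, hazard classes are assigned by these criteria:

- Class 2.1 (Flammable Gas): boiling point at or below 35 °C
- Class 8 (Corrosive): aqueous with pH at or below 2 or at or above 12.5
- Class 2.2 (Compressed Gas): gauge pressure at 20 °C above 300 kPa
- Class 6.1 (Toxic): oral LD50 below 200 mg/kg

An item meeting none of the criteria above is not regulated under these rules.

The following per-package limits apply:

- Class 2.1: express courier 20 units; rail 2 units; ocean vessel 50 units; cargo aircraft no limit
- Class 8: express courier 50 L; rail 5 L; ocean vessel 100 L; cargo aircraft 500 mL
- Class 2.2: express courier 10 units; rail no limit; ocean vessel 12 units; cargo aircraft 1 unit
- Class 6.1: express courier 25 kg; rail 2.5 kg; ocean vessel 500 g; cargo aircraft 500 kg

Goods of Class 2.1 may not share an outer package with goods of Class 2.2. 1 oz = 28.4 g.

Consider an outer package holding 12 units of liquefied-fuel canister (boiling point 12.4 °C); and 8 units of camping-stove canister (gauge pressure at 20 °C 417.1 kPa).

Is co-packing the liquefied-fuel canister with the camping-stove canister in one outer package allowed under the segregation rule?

Liquefied-fuel canister: boiling point 12.4 °C ≤ 35 °C → Class 2.1 (Flammable Gas).
The camping-stove canister has gauge pressure at 20 °C 417.1 kPa, which is > 300 kPa, so it is Class 2.2 (Compressed Gas).
Class 2.1 and Class 2.2 may not share an outer package.

No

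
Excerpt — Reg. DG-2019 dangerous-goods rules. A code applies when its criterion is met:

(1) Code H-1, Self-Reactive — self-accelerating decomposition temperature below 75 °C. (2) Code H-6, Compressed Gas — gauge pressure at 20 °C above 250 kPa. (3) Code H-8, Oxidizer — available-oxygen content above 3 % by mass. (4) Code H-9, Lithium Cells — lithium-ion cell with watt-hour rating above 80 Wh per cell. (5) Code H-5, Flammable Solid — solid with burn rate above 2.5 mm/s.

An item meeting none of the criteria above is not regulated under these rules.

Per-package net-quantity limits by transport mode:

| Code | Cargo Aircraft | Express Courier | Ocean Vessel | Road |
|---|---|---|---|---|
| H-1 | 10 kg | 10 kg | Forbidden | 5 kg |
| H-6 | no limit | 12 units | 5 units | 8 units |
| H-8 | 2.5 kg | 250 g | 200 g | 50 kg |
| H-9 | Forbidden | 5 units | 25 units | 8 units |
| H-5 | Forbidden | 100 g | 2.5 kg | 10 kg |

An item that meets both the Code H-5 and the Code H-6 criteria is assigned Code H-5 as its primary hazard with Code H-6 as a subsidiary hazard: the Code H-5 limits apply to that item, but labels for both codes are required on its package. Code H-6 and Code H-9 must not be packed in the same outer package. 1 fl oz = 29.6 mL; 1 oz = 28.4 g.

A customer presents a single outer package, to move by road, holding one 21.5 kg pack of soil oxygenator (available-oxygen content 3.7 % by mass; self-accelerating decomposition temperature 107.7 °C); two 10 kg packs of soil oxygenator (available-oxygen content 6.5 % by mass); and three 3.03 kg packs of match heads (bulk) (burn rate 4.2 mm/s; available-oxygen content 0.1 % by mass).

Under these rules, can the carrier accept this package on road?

Yes

Available-oxygen content 3.7 % by mass meets the Code H-8 criterion (Oxidizer), so the soil oxygenator is Code H-8.
Soil oxygenator: available-oxygen content 6.5 % by mass > 3 % by mass → Code H-8 (Oxidizer).
Burn rate 4.2 mm/s meets the Code H-5 criterion (Flammable Solid), so the match heads (bulk) are Code H-5.
Total Code H-8: 21.5 kg + (two 10 kg packs = 20 kg) = 41.5 kg.
That is within the Code H-8 road limit of 50 kg.
Code H-5 quantity: three 3.03 kg packs = 9.09 kg.
That is within the Code H-5 road limit of 10 kg.
The segregation rule (Code H-6 with Code H-9) does not apply to Code H-8 with Code H-5.
Every hazard code is within its road limit and no segregation rule is violated.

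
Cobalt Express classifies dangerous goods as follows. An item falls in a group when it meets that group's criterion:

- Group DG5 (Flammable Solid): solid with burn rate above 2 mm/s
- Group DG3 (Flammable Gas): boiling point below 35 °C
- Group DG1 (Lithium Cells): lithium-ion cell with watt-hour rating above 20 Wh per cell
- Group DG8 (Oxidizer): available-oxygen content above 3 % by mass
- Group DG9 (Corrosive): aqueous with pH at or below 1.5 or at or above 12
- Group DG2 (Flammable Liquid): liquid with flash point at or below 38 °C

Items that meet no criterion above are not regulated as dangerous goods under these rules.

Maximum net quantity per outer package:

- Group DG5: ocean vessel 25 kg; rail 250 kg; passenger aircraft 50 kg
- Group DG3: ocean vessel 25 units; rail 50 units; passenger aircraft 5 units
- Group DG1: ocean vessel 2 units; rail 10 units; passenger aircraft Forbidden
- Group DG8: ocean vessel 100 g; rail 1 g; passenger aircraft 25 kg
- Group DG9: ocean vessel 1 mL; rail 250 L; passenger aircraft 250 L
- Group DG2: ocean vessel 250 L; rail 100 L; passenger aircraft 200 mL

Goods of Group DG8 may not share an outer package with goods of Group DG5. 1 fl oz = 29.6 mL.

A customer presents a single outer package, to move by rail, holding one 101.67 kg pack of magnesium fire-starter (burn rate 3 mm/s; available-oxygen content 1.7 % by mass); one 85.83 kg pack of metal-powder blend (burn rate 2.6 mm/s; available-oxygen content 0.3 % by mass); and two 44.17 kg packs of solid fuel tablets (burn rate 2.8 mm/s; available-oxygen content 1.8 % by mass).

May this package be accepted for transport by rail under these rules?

No

Magnesium fire-starter: burn rate 3 mm/s > 2 mm/s → Group DG5 (Flammable Solid).
With burn rate 2.6 mm/s (> 2 mm/s), the metal-powder blend falls in Group DG5.
With burn rate 2.8 mm/s (> 2 mm/s), the solid fuel tablets fall in Group DG5.
Group DG5 net quantity: 101.67 kg + 85.83 kg + (two 44.17 kg packs = 88.34 kg) = 275.84 kg.
275.84 kg exceeds the rail limit of 250 kg for Group DG5.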